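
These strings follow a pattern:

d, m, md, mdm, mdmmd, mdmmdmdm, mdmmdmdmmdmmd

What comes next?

Each term (from the third on) is the previous term followed by the one before it: term 3 = m·d = md.
Continuing: mdmmdmdmmdmmd · mdmmdmdm gives term 8.

mdmmdmdmmdmmdmdmmdmdm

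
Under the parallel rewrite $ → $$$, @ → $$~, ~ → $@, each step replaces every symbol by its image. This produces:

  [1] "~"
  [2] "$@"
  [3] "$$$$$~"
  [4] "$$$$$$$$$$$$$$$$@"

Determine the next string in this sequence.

Rewriting the 17 symbols of $$$$$$$$$$$$$$$$@ one by one yields $$$ $$$ $$$ $$$ $$$ $$$ $$$ $$$ $$$ $$$ $$$ $$$ $$$ $$$ $$$ $$$ $$~; concatenated:

$$$$$$$$$$$$$$$$$$$$$$$$$$$$$$$$$$$$$$$$$$$$$$$$$$~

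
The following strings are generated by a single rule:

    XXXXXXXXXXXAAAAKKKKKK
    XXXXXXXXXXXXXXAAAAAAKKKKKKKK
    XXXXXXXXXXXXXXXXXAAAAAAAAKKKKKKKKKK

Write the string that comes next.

The n-th term is 3n+2 X's then 2n-2 A's then 2n K's, where the shown terms are n = 3, 4, 5.
For the next term, n = 6, so the run lengths are 20, 10, 12.

XXXXXXXXXXXXXXXXXXXXAAAAAAAAAAKKKKKKKKKKKK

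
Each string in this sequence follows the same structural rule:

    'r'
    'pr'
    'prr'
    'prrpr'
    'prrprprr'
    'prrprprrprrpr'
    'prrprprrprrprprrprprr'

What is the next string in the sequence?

This is a Fibonacci-style word recurrence s(k) = s(k−1)·s(k−2): e.g. pr·r = prr.
The next term joins prrprprrprrprprrprprr and prrprprrprrpr.

prrprprrprrprprrprprrprrprprrprrpr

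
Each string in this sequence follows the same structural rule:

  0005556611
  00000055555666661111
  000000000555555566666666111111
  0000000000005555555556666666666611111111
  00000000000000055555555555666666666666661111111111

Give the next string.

000000000000000000555555555555566666666666666666111111111111

Each string has the form 0^{3n} 5^{2n+1} 6^{3n-1} 1^{2n} (n = 1, 2, …).
For the next term, n = 6, so the run lengths are 18, 13, 17, 12.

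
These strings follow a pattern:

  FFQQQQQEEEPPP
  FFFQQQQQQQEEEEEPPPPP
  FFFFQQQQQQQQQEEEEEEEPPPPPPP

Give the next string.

FFFFFQQQQQQQQQQQEEEEEEEEEPPPPPPPPP

Term n consists of n F's, followed by 2n+1 Q's, followed by 2n-1 E's, followed by 2n-1 P's, where the shown terms are n = 2, 3, 4.
At n = 5 the blocks have lengths 5, 11, 9, 9.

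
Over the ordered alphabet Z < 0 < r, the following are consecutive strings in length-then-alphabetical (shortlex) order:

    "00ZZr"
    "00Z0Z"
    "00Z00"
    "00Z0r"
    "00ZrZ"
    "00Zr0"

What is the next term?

00Zrr

Treat 00Zr0 as a base-3 numeral over the given alphabet and add one, carrying through any trailing r's.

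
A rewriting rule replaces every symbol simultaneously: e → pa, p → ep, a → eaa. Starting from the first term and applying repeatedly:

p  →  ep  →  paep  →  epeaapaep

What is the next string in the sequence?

paeppaeaaeaaepeaapaep

Apply φ to epeaapaep symbol by symbol: e→pa, p→ep, e→pa, a→eaa, a→eaa, p→ep, a→eaa, e→pa, p→ep; joined: pa ep pa eaa eaa ep eaa pa ep.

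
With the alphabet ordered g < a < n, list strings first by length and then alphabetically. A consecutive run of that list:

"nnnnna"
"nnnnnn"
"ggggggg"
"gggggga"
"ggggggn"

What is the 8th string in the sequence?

gggggan

Continuing the enumeration 3 steps past ggggggn: ggggggn → gggggag → gggggaa → (answer).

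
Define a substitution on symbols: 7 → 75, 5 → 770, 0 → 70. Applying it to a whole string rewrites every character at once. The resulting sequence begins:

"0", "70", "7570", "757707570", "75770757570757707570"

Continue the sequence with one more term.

Rewriting the 20 symbols of 75770757570757707570 one by one yields 75 770 75 75 70 75 770 75 770 75 70 75 770 75 75 70 75 770 75 70; concatenated:

757707575707577075770757075770757570757707570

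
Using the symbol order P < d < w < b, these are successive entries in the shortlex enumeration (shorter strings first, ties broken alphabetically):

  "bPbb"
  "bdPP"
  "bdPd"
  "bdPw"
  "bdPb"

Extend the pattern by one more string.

bddP

Treat bdPb as a base-4 numeral over the given alphabet and add one, carrying through any trailing b's.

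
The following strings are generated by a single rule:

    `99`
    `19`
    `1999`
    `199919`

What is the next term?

From term 3 onward, concatenate the last term with the second-to-last: 19·99 = 1999, 1999·19 = 199919, …
Continuing: 199919 · 1999 gives term 5.

1999191999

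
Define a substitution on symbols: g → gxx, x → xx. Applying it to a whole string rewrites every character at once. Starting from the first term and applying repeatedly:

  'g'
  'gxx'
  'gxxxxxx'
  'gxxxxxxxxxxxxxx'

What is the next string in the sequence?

gxxxxxxxxxxxxxxxxxxxxxxxxxxxxxx

Applying the rule to each of the 15 symbols of gxxxxxxxxxxxxxx gives the pieces gxx xx xx xx xx xx xx xx xx xx xx xx xx xx xx, which concatenate to the answer.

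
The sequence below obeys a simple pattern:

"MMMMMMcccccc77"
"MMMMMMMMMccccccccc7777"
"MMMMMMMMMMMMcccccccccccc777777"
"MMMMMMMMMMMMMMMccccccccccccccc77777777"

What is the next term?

The n-th term is 3n+3 M's then 3n+3 c's then 2n 7's (n = 1, 2, …).
At n = 5 the blocks have lengths 18, 18, 10.

MMMMMMMMMMMMMMMMMMcccccccccccccccccc7777777777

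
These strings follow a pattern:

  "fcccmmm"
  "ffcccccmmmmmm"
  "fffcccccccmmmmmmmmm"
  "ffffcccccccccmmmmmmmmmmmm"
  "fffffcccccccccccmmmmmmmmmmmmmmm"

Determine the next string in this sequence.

ffffffcccccccccccccmmmmmmmmmmmmmmmmmm

The n-th term is n f's then 2n+1 c's then 3n m's (n = 1, 2, …).
At n = 6 the blocks have lengths 6, 13, 18.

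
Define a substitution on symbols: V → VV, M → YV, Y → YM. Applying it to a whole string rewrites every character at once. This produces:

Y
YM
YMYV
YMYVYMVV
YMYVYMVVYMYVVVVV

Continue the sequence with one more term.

Rewriting the 16 symbols of YMYVYMVVYMYVVVVV one by one yields YM YV YM VV YM YV VV VV YM YV YM VV VV VV VV VV; concatenated:

YMYVYMVVYMYVVVVVYMYVYMVVVVVVVVVV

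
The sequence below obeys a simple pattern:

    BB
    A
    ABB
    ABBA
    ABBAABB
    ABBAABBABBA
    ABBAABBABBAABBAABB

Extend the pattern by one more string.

From term 3 onward, concatenate the last term with the second-to-last: A·BB = ABB, ABB·A = ABBA, …
The next term joins ABBAABBABBAABBAABB and ABBAABBABBA.

ABBAABBABBAABBAABBABBAABBABBA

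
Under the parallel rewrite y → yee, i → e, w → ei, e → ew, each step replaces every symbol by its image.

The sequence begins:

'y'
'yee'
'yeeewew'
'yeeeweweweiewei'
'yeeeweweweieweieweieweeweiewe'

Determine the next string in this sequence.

Applying the rule to each of the 29 symbols of yeeeweweweieweieweieweeweiewe gives the pieces yee ew ew ew ei ew ei ew ei ew e ew ei ew e ew ei ew e ew ei ew ew ei ew e ew ei ew, which concatenate to the answer.

yeeeweweweieweieweieweeweieweeweieweeweieweweieweeweiew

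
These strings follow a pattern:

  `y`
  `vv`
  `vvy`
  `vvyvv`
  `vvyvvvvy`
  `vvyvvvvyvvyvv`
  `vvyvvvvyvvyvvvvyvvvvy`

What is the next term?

vvyvvvvyvvyvvvvyvvvvyvvyvvvvyvvyvv

Each term (from the third on) is the previous term followed by the one before it: term 3 = vv·y = vvy.
Continuing: vvyvvvvyvvyvvvvyvvvvy · vvyvvvvyvvyvv gives term 8.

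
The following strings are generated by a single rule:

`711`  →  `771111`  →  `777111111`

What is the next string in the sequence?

777711111111

Reading off run lengths: 7 runs 1, 2, 3; 1 runs 2, 4, 6 — each is linear in n (n = 1, 2, …).
At n = 4 the blocks have lengths 4, 8.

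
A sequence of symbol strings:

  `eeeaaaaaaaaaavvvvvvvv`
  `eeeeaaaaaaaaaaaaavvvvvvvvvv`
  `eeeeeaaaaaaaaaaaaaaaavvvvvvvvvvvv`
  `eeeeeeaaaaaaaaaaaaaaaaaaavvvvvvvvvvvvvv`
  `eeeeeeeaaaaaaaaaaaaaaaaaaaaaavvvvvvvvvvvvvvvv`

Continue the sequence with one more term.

eeeeeeeeaaaaaaaaaaaaaaaaaaaaaaaaavvvvvvvvvvvvvvvvvv

Term n consists of n e's, followed by 3n+1 a's, followed by 2n+2 v's, where the shown terms are n = 3, 4, 5, 6, 7.
Setting n = 8 gives 8, 25, 18 characters in each block.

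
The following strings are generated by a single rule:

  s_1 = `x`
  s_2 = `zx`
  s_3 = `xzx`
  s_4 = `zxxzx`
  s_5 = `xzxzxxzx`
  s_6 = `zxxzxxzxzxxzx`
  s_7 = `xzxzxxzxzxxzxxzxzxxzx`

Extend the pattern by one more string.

Each term (from the third on) is the two preceding terms concatenated in order: term 3 = x·zx = xzx.
So term 8 is zxxzxxzxzxxzx·xzxzxxzxzxxzxxzxzxxzx.

zxxzxxzxzxxzxxzxzxxzxzxxzxxzxzxxzx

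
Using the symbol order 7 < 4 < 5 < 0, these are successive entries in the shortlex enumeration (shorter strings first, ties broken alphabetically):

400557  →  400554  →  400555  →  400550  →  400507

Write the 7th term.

Stepping forward 2 times from 400507: 400507 → 400504, then the target.

400505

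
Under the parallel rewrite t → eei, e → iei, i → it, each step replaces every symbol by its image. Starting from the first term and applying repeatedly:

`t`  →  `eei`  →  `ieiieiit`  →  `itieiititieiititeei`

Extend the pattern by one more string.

Replace each of the 19 characters of itieiititieiititeei in place — it eei it iei it it eei it eei it iei it it eei it eei iei iei it — and concatenate.

iteeiitieiititeeiiteeiitieiititeeiiteeiieiieiit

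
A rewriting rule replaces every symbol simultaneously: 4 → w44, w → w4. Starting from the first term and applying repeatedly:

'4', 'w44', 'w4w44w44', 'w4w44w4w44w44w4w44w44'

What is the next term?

Replace each of the 21 characters of w4w44w4w44w44w4w44w44 in place — w4 w44 w4 w44 w44 w4 w44 w4 w44 w44 w4 w44 w44 w4 w44 w4 w44 w44 w4 w44 w44 — and concatenate.

w4w44w4w44w44w4w44w4w44w44w4w44w44w4w44w4w44w44w4w44w44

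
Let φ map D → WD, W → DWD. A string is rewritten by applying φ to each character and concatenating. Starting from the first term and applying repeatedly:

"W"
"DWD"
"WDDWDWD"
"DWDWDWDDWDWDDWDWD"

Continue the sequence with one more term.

Applying the rule to each of the 17 symbols of DWDWDWDDWDWDDWDWD gives the pieces WD DWD WD DWD WD DWD WD WD DWD WD DWD WD WD DWD WD DWD WD, which concatenate to the answer.

WDDWDWDDWDWDDWDWDWDDWDWDDWDWDWDDWDWDDWDWD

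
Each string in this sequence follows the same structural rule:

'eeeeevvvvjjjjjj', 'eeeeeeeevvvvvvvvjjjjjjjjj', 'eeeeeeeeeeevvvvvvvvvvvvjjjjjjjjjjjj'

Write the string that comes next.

Reading off run lengths: e runs 5, 8, 11; v runs 4, 8, 12; j runs 6, 9, 12 — each is linear in n (n = 1, 2, …).
At n = 4 the blocks have lengths 14, 16, 15.

eeeeeeeeeeeeeevvvvvvvvvvvvvvvvjjjjjjjjjjjjjjj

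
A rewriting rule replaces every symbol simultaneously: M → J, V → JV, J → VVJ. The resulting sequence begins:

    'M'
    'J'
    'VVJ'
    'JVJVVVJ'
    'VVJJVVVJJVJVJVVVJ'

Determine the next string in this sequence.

JVJVVVJVVJJVJVJVVVJVVJJVVVJJVVVJJVJVJVVVJ

Replace each of the 17 characters of VVJJVVVJJVJVJVVVJ in place — JV JV VVJ VVJ JV JV JV VVJ VVJ JV VVJ JV VVJ JV JV JV VVJ — and concatenate.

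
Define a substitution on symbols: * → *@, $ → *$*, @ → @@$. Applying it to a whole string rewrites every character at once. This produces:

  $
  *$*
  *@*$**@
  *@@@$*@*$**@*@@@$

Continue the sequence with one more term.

*@@@$@@$@@$*$**@@@$*@*$**@*@@@$*@@@$@@$@@$*$*

Applying the rule to each of the 17 symbols of *@@@$*@*$**@*@@@$ gives the pieces *@ @@$ @@$ @@$ *$* *@ @@$ *@ *$* *@ *@ @@$ *@ @@$ @@$ @@$ *$*, which concatenate to the answer.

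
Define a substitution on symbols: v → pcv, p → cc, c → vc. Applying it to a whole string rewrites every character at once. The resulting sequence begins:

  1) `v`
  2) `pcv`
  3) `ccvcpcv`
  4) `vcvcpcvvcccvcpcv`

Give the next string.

Applying the rule to each of the 16 symbols of vcvcpcvvcccvcpcv gives the pieces pcv vc pcv vc cc vc pcv pcv vc vc vc pcv vc cc vc pcv, which concatenate to the answer.

pcvvcpcvvcccvcpcvpcvvcvcvcpcvvcccvcpcv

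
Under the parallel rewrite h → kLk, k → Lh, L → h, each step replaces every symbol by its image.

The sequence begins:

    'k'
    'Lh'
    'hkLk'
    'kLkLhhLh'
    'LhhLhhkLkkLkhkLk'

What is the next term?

hkLkkLkhkLkkLkLhhLhLhhLhkLkLhhLh

φ(LhhLhhkLkkLkhkLk) expands symbol-by-symbol to h kLk kLk h kLk kLk Lh h Lh Lh h Lh kLk Lh h Lh; joining the 16 pieces gives the next term.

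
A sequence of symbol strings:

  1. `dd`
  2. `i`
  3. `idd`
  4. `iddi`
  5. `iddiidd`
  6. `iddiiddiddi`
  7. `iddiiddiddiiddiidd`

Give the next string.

iddiiddiddiiddiiddiddiiddiddi

From term 3 onward, concatenate the last term with the second-to-last: i·dd = idd, idd·i = iddi, …
So term 8 is iddiiddiddiiddiidd·iddiiddiddi.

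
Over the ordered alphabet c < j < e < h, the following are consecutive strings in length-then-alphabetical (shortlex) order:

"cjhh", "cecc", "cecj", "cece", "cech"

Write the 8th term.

Stepping forward 3 times from cech: cech → cejc → cejj, then the target.

ceje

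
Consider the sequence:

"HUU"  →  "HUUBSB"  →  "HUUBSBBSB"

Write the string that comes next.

Each term is the previous one with BSB appended.
Applying this once more to HUUBSBBSB:

HUUBSBBSBBSB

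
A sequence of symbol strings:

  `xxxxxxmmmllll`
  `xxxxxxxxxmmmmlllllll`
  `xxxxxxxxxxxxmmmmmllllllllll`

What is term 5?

Term n consists of 3n x's, followed by n+1 m's, followed by 3n-2 l's, where the shown terms are n = 2, 3, 4.
At n = 6 the blocks have lengths 18, 7, 16.

xxxxxxxxxxxxxxxxxxmmmmmmmllllllllllllllll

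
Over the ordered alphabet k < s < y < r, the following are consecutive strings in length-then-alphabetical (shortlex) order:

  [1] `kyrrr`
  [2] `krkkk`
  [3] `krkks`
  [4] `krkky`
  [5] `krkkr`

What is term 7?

Advancing 2 positions from krkkr through krkkr → krksk reaches term 7.

krkss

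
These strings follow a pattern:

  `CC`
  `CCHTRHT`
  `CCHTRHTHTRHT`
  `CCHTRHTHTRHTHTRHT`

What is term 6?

Each term is the previous one with HTRHT appended.
From CCHTRHTHTRHTHTRHT, 2 further steps: CCHTRHTHTRHTHTRHT → CCHTRHTHTRHTHTRHTHTRHT → (answer).

CCHTRHTHTRHTHTRHTHTRHTHTRHT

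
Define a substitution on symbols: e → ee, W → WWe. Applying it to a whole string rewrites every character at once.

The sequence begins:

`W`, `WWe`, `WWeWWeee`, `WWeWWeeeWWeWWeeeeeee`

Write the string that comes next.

Rewriting the 20 symbols of WWeWWeeeWWeWWeeeeeee one by one yields WWe WWe ee WWe WWe ee ee ee WWe WWe ee WWe WWe ee ee ee ee ee ee ee; concatenated:

WWeWWeeeWWeWWeeeeeeeWWeWWeeeWWeWWeeeeeeeeeeeeeee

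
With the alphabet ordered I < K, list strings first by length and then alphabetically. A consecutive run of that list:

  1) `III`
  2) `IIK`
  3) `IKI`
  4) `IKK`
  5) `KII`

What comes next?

Treat KII as a base-2 numeral over the given alphabet and add one, carrying through any trailing K's.

KIK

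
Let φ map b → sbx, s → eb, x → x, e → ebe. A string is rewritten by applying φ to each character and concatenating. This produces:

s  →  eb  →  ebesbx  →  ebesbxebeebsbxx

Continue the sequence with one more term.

ebesbxebeebsbxxebesbxebeebesbxebsbxxx

Replace each of the 15 characters of ebesbxebeebsbxx in place — ebe sbx ebe eb sbx x ebe sbx ebe ebe sbx eb sbx x x — and concatenate.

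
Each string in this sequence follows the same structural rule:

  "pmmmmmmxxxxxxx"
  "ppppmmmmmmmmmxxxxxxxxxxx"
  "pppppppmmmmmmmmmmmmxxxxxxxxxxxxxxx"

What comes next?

Term n consists of 3n-2 p's, followed by 3n+3 m's, followed by 4n+3 x's (n = 1, 2, …).
For the next term, n = 4, so the run lengths are 10, 15, 19.

ppppppppppmmmmmmmmmmmmmmmxxxxxxxxxxxxxxxxxxx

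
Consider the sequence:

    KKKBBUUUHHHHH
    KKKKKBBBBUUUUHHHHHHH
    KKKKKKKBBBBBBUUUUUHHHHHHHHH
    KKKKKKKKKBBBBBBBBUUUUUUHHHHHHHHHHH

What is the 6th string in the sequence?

KKKKKKKKKKKKKBBBBBBBBBBBBUUUUUUUUHHHHHHHHHHHHHHH

Reading off run lengths: K runs 3, 5, 7, 9; B runs 2, 4, 6, 8; U runs 3, 4, 5, 6; H runs 5, 7, 9, 11 — each is linear in n (n = 1, 2, …).
At n = 6 the blocks have lengths 13, 12, 8, 15.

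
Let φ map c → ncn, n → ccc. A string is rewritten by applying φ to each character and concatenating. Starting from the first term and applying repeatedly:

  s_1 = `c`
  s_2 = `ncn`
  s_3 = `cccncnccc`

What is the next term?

Rewriting each symbol of cccncnccc: c→ncn, c→ncn, c→ncn, n→ccc, c→ncn, n→ccc, c→ncn, c→ncn, c→ncn, which concatenates to ncn ncn ncn ccc ncn ccc ncn ncn ncn.

ncnncnncncccncncccncnncnncn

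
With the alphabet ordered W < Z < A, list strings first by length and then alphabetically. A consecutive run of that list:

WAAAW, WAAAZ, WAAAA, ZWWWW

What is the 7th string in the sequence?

ZWWZW

Advancing 3 positions from ZWWWW through ZWWWW → ZWWWZ → ZWWWA reaches term 7.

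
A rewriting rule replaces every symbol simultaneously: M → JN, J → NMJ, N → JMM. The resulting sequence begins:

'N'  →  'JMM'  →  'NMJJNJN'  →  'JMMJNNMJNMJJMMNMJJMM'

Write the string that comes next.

Rewriting the 20 symbols of JMMJNNMJNMJJMMNMJJMM one by one yields NMJ JN JN NMJ JMM JMM JN NMJ JMM JN NMJ NMJ JN JN JMM JN NMJ NMJ JN JN; concatenated:

NMJJNJNNMJJMMJMMJNNMJJMMJNNMJNMJJNJNJMMJNNMJNMJJNJN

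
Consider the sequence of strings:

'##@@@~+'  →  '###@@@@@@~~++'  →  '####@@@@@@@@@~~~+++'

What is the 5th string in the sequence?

The n-th term is n+1 #'s then 3n @'s then n ~'s then n +'s (n = 1, 2, …).
For term 5, n = 5, so the run lengths are 6, 15, 5, 5.

######@@@@@@@@@@@@@@@~~~~~+++++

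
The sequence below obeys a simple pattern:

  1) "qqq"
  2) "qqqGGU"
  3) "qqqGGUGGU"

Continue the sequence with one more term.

Every step adds GGU to the end: s(k+1) = s(k)·GGU.
Applying this once more to qqqGGUGGU:

qqqGGUGGUGGU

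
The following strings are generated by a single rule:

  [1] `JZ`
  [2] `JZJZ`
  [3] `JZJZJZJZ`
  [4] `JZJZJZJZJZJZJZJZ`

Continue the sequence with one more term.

s(k+1) = s(k)·s(k) — each term doubles the last.
Doubling JZJZJZJZJZJZJZJZ:

JZJZJZJZJZJZJZJZJZJZJZJZJZJZJZJZ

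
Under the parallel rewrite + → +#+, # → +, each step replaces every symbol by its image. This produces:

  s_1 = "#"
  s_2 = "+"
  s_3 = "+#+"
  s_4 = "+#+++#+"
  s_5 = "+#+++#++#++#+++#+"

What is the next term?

Replace each of the 17 characters of +#+++#++#++#+++#+ in place — +#+ + +#+ +#+ +#+ + +#+ +#+ + +#+ +#+ + +#+ +#+ +#+ + +#+ — and concatenate.

+#+++#++#++#+++#++#+++#++#+++#++#++#+++#+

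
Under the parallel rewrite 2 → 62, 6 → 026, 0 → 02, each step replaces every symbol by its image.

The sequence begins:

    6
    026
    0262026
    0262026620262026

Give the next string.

Applying the rule to each of the 16 symbols of 0262026620262026 gives the pieces 02 62 026 62 02 62 026 026 62 02 62 026 62 02 62 026, which concatenate to the answer.

0262026620262026026620262026620262026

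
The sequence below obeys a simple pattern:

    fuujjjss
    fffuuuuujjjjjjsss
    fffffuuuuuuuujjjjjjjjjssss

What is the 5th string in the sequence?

Term n consists of 2n-1 f's, followed by 3n-1 u's, followed by 3n j's, followed by n+1 s's (n = 1, 2, …).
Setting n = 5 gives 9, 14, 15, 6 characters in each block.

fffffffffuuuuuuuuuuuuuujjjjjjjjjjjjjjjssssss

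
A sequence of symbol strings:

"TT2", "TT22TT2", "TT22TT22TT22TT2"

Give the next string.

TT22TT22TT22TT22TT22TT22TT22TT2

s(k+1) = s(k)·2·s(k) — each term doubles the last with '2' between the halves.
So the next term is two copies of TT22TT22TT22TT2 with '2' between the halves.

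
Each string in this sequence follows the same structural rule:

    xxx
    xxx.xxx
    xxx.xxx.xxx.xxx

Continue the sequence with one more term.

Each string is two copies of the previous one joined by '.'.
One more doubling of xxx.xxx.xxx.xxx gives the answer.

xxx.xxx.xxx.xxx.xxx.xxx.xxx.xxx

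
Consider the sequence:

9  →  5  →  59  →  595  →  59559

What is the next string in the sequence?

This is a Fibonacci-style word recurrence s(k) = s(k−1)·s(k−2): e.g. 5·9 = 59.
Continuing: 59559 · 595 gives term 6.

59559595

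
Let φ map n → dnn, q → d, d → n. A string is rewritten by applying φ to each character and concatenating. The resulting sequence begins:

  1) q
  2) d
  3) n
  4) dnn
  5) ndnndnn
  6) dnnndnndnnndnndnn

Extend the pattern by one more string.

Replace each of the 17 characters of dnnndnndnnndnndnn in place — n dnn dnn dnn n dnn dnn n dnn dnn dnn n dnn dnn n dnn dnn — and concatenate.

ndnndnndnnndnndnnndnndnndnnndnndnnndnndnn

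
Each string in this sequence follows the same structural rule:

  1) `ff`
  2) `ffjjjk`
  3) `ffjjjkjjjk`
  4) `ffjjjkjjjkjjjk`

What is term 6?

The strings grow by a fixed suffix jjjk each time.
From ffjjjkjjjkjjjk, 2 further steps: ffjjjkjjjkjjjk → ffjjjkjjjkjjjkjjjk → (answer).

ffjjjkjjjkjjjkjjjkjjjk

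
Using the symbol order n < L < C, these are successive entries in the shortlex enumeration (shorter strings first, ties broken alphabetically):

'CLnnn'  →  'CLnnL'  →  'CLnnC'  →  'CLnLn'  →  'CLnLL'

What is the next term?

CLnLC

Treat CLnLL as a base-3 numeral over the given alphabet and add one, carrying through any trailing C's.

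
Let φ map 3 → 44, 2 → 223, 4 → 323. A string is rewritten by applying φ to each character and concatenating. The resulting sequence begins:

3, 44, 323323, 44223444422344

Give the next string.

3233232232234432332332332322322344323323

Replace each of the 14 characters of 44223444422344 in place — 323 323 223 223 44 323 323 323 323 223 223 44 323 323 — and concatenate.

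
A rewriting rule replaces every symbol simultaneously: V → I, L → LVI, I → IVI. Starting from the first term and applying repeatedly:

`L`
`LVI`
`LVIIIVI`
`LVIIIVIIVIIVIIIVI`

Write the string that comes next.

Applying the rule to each of the 17 symbols of LVIIIVIIVIIVIIIVI gives the pieces LVI I IVI IVI IVI I IVI IVI I IVI IVI I IVI IVI IVI I IVI, which concatenate to the answer.

LVIIIVIIVIIVIIIVIIVIIIVIIVIIIVIIVIIVIIIVI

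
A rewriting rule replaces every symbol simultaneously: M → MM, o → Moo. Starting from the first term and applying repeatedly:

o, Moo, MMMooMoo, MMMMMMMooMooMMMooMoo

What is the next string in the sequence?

Rewriting the 20 symbols of MMMMMMMooMooMMMooMoo one by one yields MM MM MM MM MM MM MM Moo Moo MM Moo Moo MM MM MM Moo Moo MM Moo Moo; concatenated:

MMMMMMMMMMMMMMMooMooMMMooMooMMMMMMMooMooMMMooMoo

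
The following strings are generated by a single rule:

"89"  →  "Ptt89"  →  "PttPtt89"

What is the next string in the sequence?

Every step adds Ptt at the front: s(k+1) = Ptt·s(k).
So the next term is Ptt·PttPtt89.

PttPttPtt89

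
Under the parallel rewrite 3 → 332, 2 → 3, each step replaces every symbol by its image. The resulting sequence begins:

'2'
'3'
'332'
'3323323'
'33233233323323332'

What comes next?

Rewriting the 17 symbols of 33233233323323332 one by one yields 332 332 3 332 332 3 332 332 332 3 332 332 3 332 332 332 3; concatenated:

33233233323323332332332333233233323323323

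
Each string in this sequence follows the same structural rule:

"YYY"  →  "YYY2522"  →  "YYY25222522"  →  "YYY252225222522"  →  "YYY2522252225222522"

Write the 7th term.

Every step adds 2522 to the end: s(k+1) = s(k)·2522.
From YYY2522252225222522, 2 further steps: YYY2522252225222522 → YYY25222522252225222522 → (answer).

YYY252225222522252225222522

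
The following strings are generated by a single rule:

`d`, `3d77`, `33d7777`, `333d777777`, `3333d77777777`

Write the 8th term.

3333333d77777777777777

Each term wraps the previous one in 3 on the left and 77 on the right.
From 3333d77777777, 3 further steps: 3333d77777777 → 33333d7777777777 → 333333d777777777777 → (answer).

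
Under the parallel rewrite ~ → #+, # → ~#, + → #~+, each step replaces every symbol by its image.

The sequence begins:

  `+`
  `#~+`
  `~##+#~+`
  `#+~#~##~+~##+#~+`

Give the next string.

~##~+#+~##+~#~##+#~+#+~#~##~+~##+#~+

φ(#+~#~##~+~##+#~+) expands symbol-by-symbol to ~# #~+ #+ ~# #+ ~# ~# #+ #~+ #+ ~# ~# #~+ ~# #+ #~+; joining the 16 pieces gives the next term.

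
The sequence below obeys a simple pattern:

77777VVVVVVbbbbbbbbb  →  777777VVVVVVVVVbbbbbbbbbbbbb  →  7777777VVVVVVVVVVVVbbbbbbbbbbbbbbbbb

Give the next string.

77777777VVVVVVVVVVVVVVVbbbbbbbbbbbbbbbbbbbbb

Reading off run lengths: 7 runs 5, 6, 7; V runs 6, 9, 12; b runs 9, 13, 17 — each is linear in n, where the shown terms are n = 2, 3, 4.
For the next term, n = 5, so the run lengths are 8, 15, 21.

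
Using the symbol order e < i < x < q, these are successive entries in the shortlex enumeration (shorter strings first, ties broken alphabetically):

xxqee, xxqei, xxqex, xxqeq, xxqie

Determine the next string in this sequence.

xxqii

Treat xxqie as a base-4 numeral over the given alphabet and add one, carrying through any trailing q's.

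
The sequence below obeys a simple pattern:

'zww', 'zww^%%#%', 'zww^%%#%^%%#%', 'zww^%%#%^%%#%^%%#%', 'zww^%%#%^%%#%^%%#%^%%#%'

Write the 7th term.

zww^%%#%^%%#%^%%#%^%%#%^%%#%^%%#%

Each term is the previous one with ^%%#% appended.
From zww^%%#%^%%#%^%%#%^%%#%, 2 further steps: zww^%%#%^%%#%^%%#%^%%#% → zww^%%#%^%%#%^%%#%^%%#%^%%#% → (answer).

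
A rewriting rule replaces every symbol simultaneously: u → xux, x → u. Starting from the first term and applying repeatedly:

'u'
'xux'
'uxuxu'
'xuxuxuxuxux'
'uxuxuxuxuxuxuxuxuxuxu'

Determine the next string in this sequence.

Replace each of the 21 characters of uxuxuxuxuxuxuxuxuxuxu in place — xux u xux u xux u xux u xux u xux u xux u xux u xux u xux u xux — and concatenate.

xuxuxuxuxuxuxuxuxuxuxuxuxuxuxuxuxuxuxuxuxux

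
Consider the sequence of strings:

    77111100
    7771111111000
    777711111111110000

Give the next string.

Term n consists of n+1 7's, followed by 3n+1 1's, followed by n+1 0's (n = 1, 2, …).
Setting n = 4 gives 5, 13, 5 characters in each block.

77777111111111111100000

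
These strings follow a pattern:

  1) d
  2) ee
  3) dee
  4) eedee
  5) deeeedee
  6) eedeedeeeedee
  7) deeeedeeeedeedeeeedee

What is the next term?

Each term (from the third on) is the two preceding terms concatenated in order: term 3 = d·ee = dee.
The next term joins eedeedeeeedee and deeeedeeeedeedeeeedee.

eedeedeeeedeedeeeedeeeedeedeeeedee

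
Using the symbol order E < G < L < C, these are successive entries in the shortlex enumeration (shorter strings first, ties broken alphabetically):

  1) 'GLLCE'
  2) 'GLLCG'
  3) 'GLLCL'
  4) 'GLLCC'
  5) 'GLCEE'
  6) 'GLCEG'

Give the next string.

GLCEL

Find the rightmost character of GLCEG below C, bump it to the next letter, and reset everything to its right to E.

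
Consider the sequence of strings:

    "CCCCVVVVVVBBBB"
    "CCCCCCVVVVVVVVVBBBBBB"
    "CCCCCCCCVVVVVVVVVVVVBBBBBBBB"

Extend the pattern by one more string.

CCCCCCCCCCVVVVVVVVVVVVVVVBBBBBBBBBB

Each string has the form C^{2n} V^{3n} B^{2n}, where the shown terms are n = 2, 3, 4.
At n = 5 the blocks have lengths 10, 15, 10.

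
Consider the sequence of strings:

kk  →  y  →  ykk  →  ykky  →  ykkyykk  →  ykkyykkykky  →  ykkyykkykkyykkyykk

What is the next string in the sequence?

ykkyykkykkyykkyykkykkyykkykky

This is a Fibonacci-style word recurrence s(k) = s(k−1)·s(k−2): e.g. y·kk = ykk.
The next term joins ykkyykkykkyykkyykk and ykkyykkykky.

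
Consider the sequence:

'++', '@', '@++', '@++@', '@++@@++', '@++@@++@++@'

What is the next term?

@++@@++@++@@++@@++

This is a Fibonacci-style word recurrence s(k) = s(k−1)·s(k−2): e.g. @·++ = @++.
Continuing: @++@@++@++@ · @++@@++ gives term 7.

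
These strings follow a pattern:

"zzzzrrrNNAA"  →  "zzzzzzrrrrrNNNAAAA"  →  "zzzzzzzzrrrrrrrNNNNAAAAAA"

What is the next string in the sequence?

zzzzzzzzzzrrrrrrrrrNNNNNAAAAAAAA

The n-th term is 2n+2 z's then 2n+1 r's then n+1 N's then 2n A's (n = 1, 2, …).
At n = 4 the blocks have lengths 10, 9, 5, 8.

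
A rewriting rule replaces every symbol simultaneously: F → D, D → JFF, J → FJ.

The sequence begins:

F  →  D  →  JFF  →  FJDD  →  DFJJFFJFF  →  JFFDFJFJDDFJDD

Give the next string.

Applying the rule to each of the 14 symbols of JFFDFJFJDDFJDD gives the pieces FJ D D JFF D FJ D FJ JFF JFF D FJ JFF JFF, which concatenate to the answer.

FJDDJFFDFJDFJJFFJFFDFJJFFJFF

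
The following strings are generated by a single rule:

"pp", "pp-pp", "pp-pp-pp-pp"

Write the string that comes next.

s(k+1) = s(k)·-·s(k) — each term doubles the last with '-' between the halves.
Doubling pp-pp-pp-pp with '-' between the halves:

pp-pp-pp-pp-pp-pp-pp-pp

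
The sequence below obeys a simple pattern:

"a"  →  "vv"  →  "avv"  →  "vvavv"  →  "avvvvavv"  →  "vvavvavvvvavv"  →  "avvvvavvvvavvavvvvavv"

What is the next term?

Each term (from the third on) is the two preceding terms concatenated in order: term 3 = a·vv = avv.
The next term joins vvavvavvvvavv and avvvvavvvvavvavvvvavv.

vvavvavvvvavvavvvvavvvvavvavvvvavv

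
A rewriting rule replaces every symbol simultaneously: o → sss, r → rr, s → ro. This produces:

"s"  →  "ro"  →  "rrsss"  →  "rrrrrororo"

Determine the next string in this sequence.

Expanding rrrrrororo: r→rr, r→rr, r→rr, r→rr, r→rr, o→sss, r→rr, o→sss, r→rr, o→sss. Concatenated: rr rr rr rr rr sss rr sss rr sss.

rrrrrrrrrrsssrrsssrrsss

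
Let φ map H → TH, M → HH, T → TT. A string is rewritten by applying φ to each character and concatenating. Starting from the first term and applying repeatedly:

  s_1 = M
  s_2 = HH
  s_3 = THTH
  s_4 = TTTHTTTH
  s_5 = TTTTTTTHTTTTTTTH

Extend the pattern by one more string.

Replace each of the 16 characters of TTTTTTTHTTTTTTTH in place — TT TT TT TT TT TT TT TH TT TT TT TT TT TT TT TH — and concatenate.

TTTTTTTTTTTTTTTHTTTTTTTTTTTTTTTH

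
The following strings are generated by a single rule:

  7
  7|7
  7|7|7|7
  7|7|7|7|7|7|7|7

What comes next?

7|7|7|7|7|7|7|7|7|7|7|7|7|7|7|7

Each string is two copies of the previous one joined by '|'.
One more doubling of 7|7|7|7|7|7|7|7 gives the answer.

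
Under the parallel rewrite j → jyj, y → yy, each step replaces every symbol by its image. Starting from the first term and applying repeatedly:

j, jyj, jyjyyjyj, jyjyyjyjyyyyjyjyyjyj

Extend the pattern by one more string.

Replace each of the 20 characters of jyjyyjyjyyyyjyjyyjyj in place — jyj yy jyj yy yy jyj yy jyj yy yy yy yy jyj yy jyj yy yy jyj yy jyj — and concatenate.

jyjyyjyjyyyyjyjyyjyjyyyyyyyyjyjyyjyjyyyyjyjyyjyj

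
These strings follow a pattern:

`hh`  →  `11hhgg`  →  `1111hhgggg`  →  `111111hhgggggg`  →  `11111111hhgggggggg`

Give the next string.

Each term wraps the previous one in 11 on the left and gg on the right.
Applying this once more to 11111111hhgggggggg:

1111111111hhgggggggggg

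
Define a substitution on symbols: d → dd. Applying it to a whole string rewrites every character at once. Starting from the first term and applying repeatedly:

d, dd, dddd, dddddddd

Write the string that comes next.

Apply φ to dddddddd symbol by symbol: d→dd, d→dd, d→dd, d→dd, d→dd, d→dd, d→dd, d→dd; joined: dd dd dd dd dd dd dd dd.

dddddddddddddddd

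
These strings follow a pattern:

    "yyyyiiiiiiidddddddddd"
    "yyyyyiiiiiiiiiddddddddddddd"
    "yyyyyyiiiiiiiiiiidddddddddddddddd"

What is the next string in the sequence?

Term n consists of n+1 y's, followed by 2n+1 i's, followed by 3n+1 d's, where the shown terms are n = 3, 4, 5.
For the next term, n = 6, so the run lengths are 7, 13, 19.

yyyyyyyiiiiiiiiiiiiiddddddddddddddddddd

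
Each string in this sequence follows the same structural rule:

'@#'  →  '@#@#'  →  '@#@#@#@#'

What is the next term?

s(k+1) = s(k)·s(k) — each term doubles the last.
Doubling @#@#@#@#:

@#@#@#@#@#@#@#@#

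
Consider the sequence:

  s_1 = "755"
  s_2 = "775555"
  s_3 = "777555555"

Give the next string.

Each string has the form 7^{n} 5^{2n} (n = 1, 2, …).
For the next term, n = 4, so the run lengths are 4, 8.

777755555555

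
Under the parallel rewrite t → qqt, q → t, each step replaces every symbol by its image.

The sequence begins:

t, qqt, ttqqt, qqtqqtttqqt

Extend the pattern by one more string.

ttqqtttqqtqqtqqtttqqt

Apply φ to qqtqqtttqqt symbol by symbol: q→t, q→t, t→qqt, q→t, q→t, t→qqt, t→qqt, t→qqt, q→t, q→t, t→qqt; joined: t t qqt t t qqt qqt qqt t t qqt.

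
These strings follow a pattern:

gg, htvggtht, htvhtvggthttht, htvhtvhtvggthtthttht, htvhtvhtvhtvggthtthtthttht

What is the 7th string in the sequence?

htvhtvhtvhtvhtvhtvggthtthtthtthtthttht

s(k+1) = htv·s(k)·tht, so each term gains htv as a prefix and tht as a suffix.
From htvhtvhtvhtvggthtthtthttht, 2 further steps: htvhtvhtvhtvggthtthtthttht → htvhtvhtvhtvhtvggthtthtthtthttht → (answer).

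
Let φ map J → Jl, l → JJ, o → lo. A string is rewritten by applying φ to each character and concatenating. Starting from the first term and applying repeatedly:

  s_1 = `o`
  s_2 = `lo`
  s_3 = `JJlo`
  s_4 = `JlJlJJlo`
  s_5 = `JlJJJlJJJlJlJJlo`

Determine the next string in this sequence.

JlJJJlJlJlJJJlJlJlJJJlJJJlJlJJlo

Replace each of the 16 characters of JlJJJlJJJlJlJJlo in place — Jl JJ Jl Jl Jl JJ Jl Jl Jl JJ Jl JJ Jl Jl JJ lo — and concatenate.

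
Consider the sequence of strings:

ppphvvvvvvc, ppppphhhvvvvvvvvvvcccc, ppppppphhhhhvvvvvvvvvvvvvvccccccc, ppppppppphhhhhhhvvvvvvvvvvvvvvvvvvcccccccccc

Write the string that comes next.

ppppppppppphhhhhhhhhvvvvvvvvvvvvvvvvvvvvvvccccccccccccc

Reading off run lengths: p runs 3, 5, 7, 9; h runs 1, 3, 5, 7; v runs 6, 10, 14, 18; c runs 1, 4, 7, 10 — each is linear in n (n = 1, 2, …).
For the next term, n = 5, so the run lengths are 11, 9, 22, 13.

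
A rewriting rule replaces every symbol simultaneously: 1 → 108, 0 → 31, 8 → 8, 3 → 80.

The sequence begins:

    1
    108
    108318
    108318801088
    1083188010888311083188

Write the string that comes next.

Replace each of the 22 characters of 1083188010888311083188 in place — 108 31 8 80 108 8 8 31 108 31 8 8 8 80 108 108 31 8 80 108 8 8 — and concatenate.

10831880108883110831888801081083188010888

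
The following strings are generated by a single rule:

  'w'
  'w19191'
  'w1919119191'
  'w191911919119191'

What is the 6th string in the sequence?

w1919119191191911919119191

Each term is the previous one with 19191 appended.
From w191911919119191, 2 further steps: w191911919119191 → w19191191911919119191 → (answer).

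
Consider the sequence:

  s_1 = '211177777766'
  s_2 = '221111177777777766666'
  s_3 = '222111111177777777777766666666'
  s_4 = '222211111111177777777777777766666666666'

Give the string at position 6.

222222111111111111177777777777777777777766666666666666666

Reading off run lengths: 2 runs 1, 2, 3, 4; 1 runs 3, 5, 7, 9; 7 runs 6, 9, 12, 15; 6 runs 2, 5, 8, 11 — each is linear in n (n = 1, 2, …).
Setting n = 6 gives 6, 13, 21, 17 characters in each block.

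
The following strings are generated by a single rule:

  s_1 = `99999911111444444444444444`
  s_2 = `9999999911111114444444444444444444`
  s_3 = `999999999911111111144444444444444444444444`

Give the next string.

99999999999911111111111444444444444444444444444444

Term n consists of 2n 9's, followed by 2n-1 1's, followed by 4n+3 4's, where the shown terms are n = 3, 4, 5.
For the next term, n = 6, so the run lengths are 12, 11, 27.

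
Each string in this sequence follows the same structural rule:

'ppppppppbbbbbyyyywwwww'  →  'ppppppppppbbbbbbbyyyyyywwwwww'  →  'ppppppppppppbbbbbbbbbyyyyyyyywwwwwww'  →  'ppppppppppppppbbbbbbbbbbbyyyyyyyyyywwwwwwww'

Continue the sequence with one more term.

Reading off run lengths: p runs 8, 10, 12, 14; b runs 5, 7, 9, 11; y runs 4, 6, 8, 10; w runs 5, 6, 7, 8 — each is linear in n, where the shown terms are n = 3, 4, 5, 6.
At n = 7 the blocks have lengths 16, 13, 12, 9.

ppppppppppppppppbbbbbbbbbbbbbyyyyyyyyyyyywwwwwwwww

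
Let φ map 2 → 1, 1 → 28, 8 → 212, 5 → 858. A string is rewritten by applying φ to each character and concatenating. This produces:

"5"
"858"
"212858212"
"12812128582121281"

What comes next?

281212281281212858212128128121228

Applying the rule to each of the 17 symbols of 12812128582121281 gives the pieces 28 1 212 28 1 28 1 212 858 212 1 28 1 28 1 212 28, which concatenate to the answer.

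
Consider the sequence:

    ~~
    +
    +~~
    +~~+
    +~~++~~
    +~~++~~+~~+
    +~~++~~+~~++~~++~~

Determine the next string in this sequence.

+~~++~~+~~++~~++~~+~~++~~+~~+

This is a Fibonacci-style word recurrence s(k) = s(k−1)·s(k−2): e.g. +·~~ = +~~.
The next term joins +~~++~~+~~++~~++~~ and +~~++~~+~~+.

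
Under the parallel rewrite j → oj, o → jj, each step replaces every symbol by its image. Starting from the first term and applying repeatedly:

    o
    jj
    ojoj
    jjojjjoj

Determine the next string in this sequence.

Expanding jjojjjoj: j→oj, j→oj, o→jj, j→oj, j→oj, j→oj, o→jj, j→oj. Concatenated: oj oj jj oj oj oj jj oj.

ojojjjojojojjjoj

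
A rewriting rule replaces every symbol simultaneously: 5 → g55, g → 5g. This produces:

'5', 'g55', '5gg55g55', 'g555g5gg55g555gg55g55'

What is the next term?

5gg55g55g555gg555g5gg55g555gg55g55g555g5gg55g555gg55g55

Replace each of the 21 characters of g555g5gg55g555gg55g55 in place — 5g g55 g55 g55 5g g55 5g 5g g55 g55 5g g55 g55 g55 5g 5g g55 g55 5g g55 g55 — and concatenate.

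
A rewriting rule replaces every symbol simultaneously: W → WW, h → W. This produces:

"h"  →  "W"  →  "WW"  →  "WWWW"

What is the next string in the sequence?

WWWWWWWW

Rewriting each symbol of WWWW: W→WW, W→WW, W→WW, W→WW, which concatenates to WW WW WW WW.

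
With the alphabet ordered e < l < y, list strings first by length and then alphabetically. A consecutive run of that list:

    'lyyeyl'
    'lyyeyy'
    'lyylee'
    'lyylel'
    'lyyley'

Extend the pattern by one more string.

Find the rightmost character of lyyley below y, bump it to the next letter, and reset everything to its right to e.

lyylle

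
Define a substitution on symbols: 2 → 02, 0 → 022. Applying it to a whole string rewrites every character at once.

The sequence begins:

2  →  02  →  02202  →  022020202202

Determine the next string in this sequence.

02202020220202202022020202202

Expanding 022020202202: 0→022, 2→02, 2→02, 0→022, 2→02, 0→022, 2→02, 0→022, 2→02, 2→02, 0→022, 2→02. Concatenated: 022 02 02 022 02 022 02 022 02 02 022 02.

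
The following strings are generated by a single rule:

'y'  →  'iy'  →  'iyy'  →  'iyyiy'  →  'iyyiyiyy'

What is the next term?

From term 3 onward, concatenate the last term with the second-to-last: iy·y = iyy, iyy·iy = iyyiy, …
So term 6 is iyyiyiyy·iyyiy.

iyyiyiyyiyyiy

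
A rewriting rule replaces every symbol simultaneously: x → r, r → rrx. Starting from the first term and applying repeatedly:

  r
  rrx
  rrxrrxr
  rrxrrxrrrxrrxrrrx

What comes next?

Applying the rule to each of the 17 symbols of rrxrrxrrrxrrxrrrx gives the pieces rrx rrx r rrx rrx r rrx rrx rrx r rrx rrx r rrx rrx rrx r, which concatenate to the answer.

rrxrrxrrrxrrxrrrxrrxrrxrrrxrrxrrrxrrxrrxr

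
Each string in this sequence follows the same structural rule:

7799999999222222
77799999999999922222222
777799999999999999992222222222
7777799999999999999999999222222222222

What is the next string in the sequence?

The n-th term is n 7's then 4n 9's then 2n+2 2's, where the shown terms are n = 2, 3, 4, 5.
For the next term, n = 6, so the run lengths are 6, 24, 14.

77777799999999999999999999999922222222222222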